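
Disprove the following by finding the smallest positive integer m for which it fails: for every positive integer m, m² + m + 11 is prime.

Check each positive integer m in order until m² + m + 11 is not prime.
For m = 1, 2, 3, 4, 5, 6, 7, 8, 9 the conclusion holds.
m = 10: m² + m + 11 = 121 = 11 × 11, composite.

m = 10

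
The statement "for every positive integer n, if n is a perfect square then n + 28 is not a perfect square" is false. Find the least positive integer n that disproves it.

n = 36

We need the least positive integer n for which n is a perfect square but n + 28 is a perfect square.
For n = 1, 4, 9, 16, 25 the conclusion holds.
n = 36: 36 = 6² and 36 + 28 = 64 = 8².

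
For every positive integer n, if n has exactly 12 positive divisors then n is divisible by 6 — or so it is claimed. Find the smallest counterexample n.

A counterexample is any positive integer n such that n has exactly 12 positive divisors but n is not divisible by 6; we check each in order.
n = 60: τ(60) = 12; 60 mod 6 = 0.
n = 72: τ(72) = 12; 72 mod 6 = 0.
n = 84: τ(84) = 12; 84 mod 6 = 0.
n = 90: τ(90) = 12; 90 mod 6 = 0.
n = 96: τ(96) = 12; 96 mod 6 = 0.
n = 108: τ(108) = 12; 108 mod 6 = 0.
n = 126: τ(126) = 12; 126 mod 6 = 0.
n = 132: τ(132) = 12; 132 mod 6 = 0.
n = 140: τ(140) = 12; 140 mod 6 = 2.
So n = 140 is the smallest counterexample.

n = 140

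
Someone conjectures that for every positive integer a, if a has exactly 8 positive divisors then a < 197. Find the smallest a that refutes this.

Check each positive integer a in order until a has exactly 8 positive divisors but the claim fails.
The first 31 eligible values, up to a = 195, all satisfy the conclusion.
a = 222: τ(222) = 8; 222 ≥ 197.

a = 222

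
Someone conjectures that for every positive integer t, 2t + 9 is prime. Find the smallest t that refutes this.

t = 1: 2t + 9 = 11, prime.
t = 2: 2t + 9 = 13, prime.
t = 3: 2t + 9 = 15 = 3 × 5, composite.

t = 3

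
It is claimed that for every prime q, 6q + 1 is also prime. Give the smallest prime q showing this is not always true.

We need the least prime q for which 6q + 1 is not prime.
The first 7 eligible values, up to q = 17, all satisfy the conclusion.
q = 19: 6q + 1 = 115 = 5 × 23, not prime.
So q = 19 is the smallest counterexample.

q = 19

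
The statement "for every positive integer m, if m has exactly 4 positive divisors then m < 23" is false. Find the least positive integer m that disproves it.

m = 26

A counterexample is any positive integer m such that m has exactly 4 positive divisors but the claim fails; we check each in order.
The first 7 eligible values, up to m = 22, all satisfy the conclusion.
m = 26: τ(26) = 4; 26 ≥ 23.
So m = 26 is the smallest counterexample.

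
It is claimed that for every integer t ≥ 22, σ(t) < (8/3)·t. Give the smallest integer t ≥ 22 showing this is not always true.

Check each integer t ≥ 22 in order until the claim fails.
The first 38 eligible values, up to t = 59, all satisfy the conclusion.
t = 60: σ(60) = 168; 168 ≥ 160.

t = 60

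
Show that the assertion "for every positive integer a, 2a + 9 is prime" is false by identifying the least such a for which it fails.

a = 3

A counterexample is any positive integer a such that 2a + 9 is not prime; we check each in order.
a = 1: 2a + 9 = 11, prime.
a = 2: 2a + 9 = 13, prime.
a = 3: 2a + 9 = 15 = 3 × 5, composite.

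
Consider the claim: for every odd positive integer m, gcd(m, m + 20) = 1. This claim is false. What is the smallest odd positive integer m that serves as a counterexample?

m = 5

A counterexample is any odd positive integer m such that gcd(m, m + 20) > 1; we check each in order.
For m = 1, 3 the conclusion holds.
m = 5: gcd(5, 25) = 5.
Thus m = 5 disproves the claim, and no smaller m works.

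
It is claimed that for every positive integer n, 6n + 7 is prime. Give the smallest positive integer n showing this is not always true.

Check each positive integer n in order until 6n + 7 is not prime.
n = 1: 6n + 7 = 13, prime.
n = 2: 6n + 7 = 19, prime.
n = 3: 6n + 7 = 25 = 5 × 5, composite.
Thus n = 3 disproves the claim, and no smaller n works.

n = 3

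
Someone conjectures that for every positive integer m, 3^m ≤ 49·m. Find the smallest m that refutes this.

m = 6

A counterexample is any positive integer m such that 3^m > 49·m; we check each in order.
For m = 1, 2, 3, 4, 5 the conclusion holds.
m = 6: 3^m = 729 and 49·m = 294, so 729 > 294.
So m = 6 is the smallest counterexample.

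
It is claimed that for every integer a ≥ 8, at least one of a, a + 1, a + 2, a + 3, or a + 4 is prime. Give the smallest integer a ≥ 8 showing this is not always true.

a = 24

We need the least integer a ≥ 8 for which a, a + 1, a + 2, a + 3, a + 4 are all composite.
For a = 8, 9, 10, 11, …, 21, 22, 23 the conclusion holds.
a = 24: 24 = 2 × 12; 25 = 5 × 5; 26 = 2 × 13; 27 = 3 × 9; 28 = 2 × 14 — all composite.
So a = 24 is the smallest counterexample.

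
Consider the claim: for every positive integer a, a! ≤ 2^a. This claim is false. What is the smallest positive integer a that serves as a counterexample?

a = 4

A counterexample is any positive integer a such that a! > 2^a; we check each in order.
For a = 1, 2, 3 the conclusion holds.
a = 4: a! = 24 and 2^a = 16, so 24 > 16.
Hence a = 4 is a counterexample.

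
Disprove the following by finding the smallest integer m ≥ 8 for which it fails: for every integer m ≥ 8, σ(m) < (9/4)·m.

m = 12

Check each integer m ≥ 8 in order until the claim fails.
For m = 8, 9, 10, 11 the conclusion holds.
m = 12: σ(12) = 28; 28 ≥ 27.
Thus m = 12 disproves the claim, and no smaller m works.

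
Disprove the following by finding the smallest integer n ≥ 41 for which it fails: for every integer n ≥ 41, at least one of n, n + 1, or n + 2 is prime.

n = 44

We need the least integer n ≥ 41 for which n, n + 1, n + 2 are all composite.
n = 41: 41 is prime.
n = 42: 43 is prime.
n = 43: 43 is prime.
n = 44: 44 = 2 × 22; 45 = 3 × 15; 46 = 2 × 23 — all composite.
Thus n = 44 disproves the claim, and no smaller n works.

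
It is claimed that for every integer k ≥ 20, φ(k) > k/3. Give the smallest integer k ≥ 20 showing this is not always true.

k = 24

We need the least integer k ≥ 20 for which the claim fails.
k = 20: φ(20) = 8 and 20/3 = 20/3, so φ(20) > 20/3.
k = 21: φ(21) = 12 and 21/3 = 7, so φ(21) > 21/3.
k = 22: φ(22) = 10 and 22/3 = 22/3, so φ(22) > 22/3.
k = 23: φ(23) = 22 and 23/3 = 23/3, so φ(23) > 23/3.
k = 24: φ(24) = 8 and 24/3 = 8, so φ(24) ≤ 24/3.
Hence k = 24 is a counterexample.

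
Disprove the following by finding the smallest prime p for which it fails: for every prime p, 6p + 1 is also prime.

A counterexample is any prime p such that 6p + 1 is not prime; we check each in order.
p = 2: 6p + 1 = 13, prime.
p = 3: 6p + 1 = 19, prime.
p = 5: 6p + 1 = 31, prime.
p = 7: 6p + 1 = 43, prime.
p = 11: 6p + 1 = 67, prime.
p = 13: 6p + 1 = 79, prime.
p = 17: 6p + 1 = 103, prime.
p = 19: 6p + 1 = 115 = 5 × 23, not prime.

p = 19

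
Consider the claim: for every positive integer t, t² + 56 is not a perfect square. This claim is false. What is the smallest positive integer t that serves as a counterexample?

t = 5

We need the least positive integer t for which t² + 56 is a perfect square.
t = 1: 1² + 56 = 57, not a perfect square.
t = 2: 2² + 56 = 60, not a perfect square.
t = 3: 3² + 56 = 65, not a perfect square.
t = 4: 4² + 56 = 72, not a perfect square.
t = 5: 5² + 56 = 81 = 9², a perfect square.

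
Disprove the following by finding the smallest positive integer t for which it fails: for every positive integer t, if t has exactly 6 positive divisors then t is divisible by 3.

t = 20

A counterexample is any positive integer t such that t has exactly 6 positive divisors but t is not divisible by 3; we check each in order.
For t = 12, 18 the conclusion holds.
t = 20: τ(20) = 6; 20 mod 3 = 2.
So t = 20 is the smallest counterexample.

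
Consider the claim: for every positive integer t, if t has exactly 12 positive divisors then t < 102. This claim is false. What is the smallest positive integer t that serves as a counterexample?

t = 108

Check each positive integer t in order until t has exactly 12 positive divisors but the claim fails.
The first 5 eligible values, up to t = 96, all satisfy the conclusion.
t = 108: τ(108) = 12; 108 ≥ 102.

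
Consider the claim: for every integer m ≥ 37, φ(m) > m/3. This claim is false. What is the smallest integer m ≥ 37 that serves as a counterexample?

m = 42

Check each integer m ≥ 37 in order until the claim fails.
For m = 37, 38, 39, 40, 41 the conclusion holds.
m = 42: φ(42) = 12 and 42/3 = 14, so φ(42) ≤ 42/3.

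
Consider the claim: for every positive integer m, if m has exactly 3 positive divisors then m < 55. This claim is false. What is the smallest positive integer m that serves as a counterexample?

m = 121

A counterexample is any positive integer m such that m has exactly 3 positive divisors but the claim fails; we check each in order.
The first 4 eligible values, up to m = 49, all satisfy the conclusion.
m = 121: τ(121) = 3; 121 ≥ 55.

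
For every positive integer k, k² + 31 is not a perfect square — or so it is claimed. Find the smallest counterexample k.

A counterexample is any positive integer k such that k² + 31 is a perfect square; we check each in order.
For k = 1, 2, 3, 4, …, 12, 13, 14 the conclusion holds.
k = 15: 15² + 31 = 256 = 16², a perfect square.

k = 15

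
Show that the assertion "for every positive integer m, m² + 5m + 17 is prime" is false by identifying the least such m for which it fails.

m = 8

We need the least positive integer m for which m² + 5m + 17 is not prime.
For m = 1, 2, 3, 4, 5, 6, 7 the conclusion holds.
m = 8: m² + 5m + 17 = 121 = 11 × 11, composite.
So m = 8 is the smallest counterexample.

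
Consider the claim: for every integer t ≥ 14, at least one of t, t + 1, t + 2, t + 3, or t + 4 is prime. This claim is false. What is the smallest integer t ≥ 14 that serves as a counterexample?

t = 24

Check each integer t ≥ 14 in order until t, t + 1, t + 2, t + 3, t + 4 are all composite.
For t = 14, 15, 16, 17, 18, 19, 20, 21, 22, 23 the conclusion holds.
t = 24: 24 = 2 × 12; 25 = 5 × 5; 26 = 2 × 13; 27 = 3 × 9; 28 = 2 × 14 — all composite.
So t = 24 is the smallest counterexample.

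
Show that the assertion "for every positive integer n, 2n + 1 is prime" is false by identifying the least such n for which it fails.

n = 4

Check each positive integer n in order until 2n + 1 is not prime.
n = 1: 2n + 1 = 3, prime.
n = 2: 2n + 1 = 5, prime.
n = 3: 2n + 1 = 7, prime.
n = 4: 2n + 1 = 9 = 3 × 3, composite.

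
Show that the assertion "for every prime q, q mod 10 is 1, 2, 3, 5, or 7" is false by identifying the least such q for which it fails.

q = 19

A counterexample is any prime q such that the claim fails; we check each in order.
For q = 2, 3, 5, 7, 11, 13, 17 the conclusion holds.
q = 19: 19 mod 10 = 9 — not in {1, 2, 3, 5, 7}.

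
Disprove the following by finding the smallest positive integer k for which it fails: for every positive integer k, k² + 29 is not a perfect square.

k = 14

We need the least positive integer k for which k² + 29 is a perfect square.
The first 13 eligible values, up to k = 13, all satisfy the conclusion.
k = 14: 14² + 29 = 225 = 15², a perfect square.
Thus k = 14 disproves the claim, and no smaller k works.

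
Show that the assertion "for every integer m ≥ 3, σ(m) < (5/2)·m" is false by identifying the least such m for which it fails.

m = 24

Check each integer m ≥ 3 in order until the claim fails.
The first 21 eligible values, up to m = 23, all satisfy the conclusion.
m = 24: σ(24) = 60; 60 ≥ 60.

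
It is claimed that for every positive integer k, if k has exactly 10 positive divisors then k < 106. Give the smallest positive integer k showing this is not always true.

A counterexample is any positive integer k such that k has exactly 10 positive divisors but the claim fails; we check each in order.
For k = 48, 80 the conclusion holds.
k = 112: τ(112) = 10; 112 ≥ 106.

k = 112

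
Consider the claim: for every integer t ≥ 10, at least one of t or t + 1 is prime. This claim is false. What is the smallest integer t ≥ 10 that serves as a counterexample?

t = 14

A counterexample is any integer t ≥ 10 such that t, t + 1 are both composite; we check each in order.
For t = 10, 11, 12, 13 the conclusion holds.
t = 14: 14 = 2 × 7; 15 = 3 × 5 — both composite.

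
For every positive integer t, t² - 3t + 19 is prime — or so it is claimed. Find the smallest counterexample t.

We need the least positive integer t for which t² - 3t + 19 is not prime.
The first 17 eligible values, up to t = 17, all satisfy the conclusion.
t = 18: t² - 3t + 19 = 289 = 17 × 17, composite.
So t = 18 is the smallest counterexample.

t = 18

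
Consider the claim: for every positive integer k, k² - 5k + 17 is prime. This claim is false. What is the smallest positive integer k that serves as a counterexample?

k = 13

We need the least positive integer k for which k² - 5k + 17 is not prime.
The first 12 eligible values, up to k = 12, all satisfy the conclusion.
k = 13: k² - 5k + 17 = 121 = 11 × 11, composite.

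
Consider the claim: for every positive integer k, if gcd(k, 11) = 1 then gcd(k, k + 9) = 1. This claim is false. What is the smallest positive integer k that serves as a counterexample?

k = 3

Check each positive integer k in order until gcd(k, 11) = 1 but gcd(k, k + 9) > 1.
k = 1: gcd(1, 10) = 1.
k = 2: gcd(2, 11) = 1.
k = 3: gcd(3, 12) = 3.
Hence k = 3 is a counterexample.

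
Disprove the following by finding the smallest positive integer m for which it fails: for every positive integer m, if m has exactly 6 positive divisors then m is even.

m = 12: divisors of 12: 1, 2, 3, 4, 6, 12; 12 is even.
m = 18: divisors of 18: 1, 2, 3, 6, 9, 18; 18 is even.
m = 20: divisors of 20: 1, 2, 4, 5, 10, 20; 20 is even.
m = 28: divisors of 28: 1, 2, 4, 7, 14, 28; 28 is even.
m = 32: divisors of 32: 1, 2, 4, 8, 16, 32; 32 is even.
m = 44: divisors of 44: 1, 2, 4, 11, 22, 44; 44 is even.
m = 45: divisors of 45: 1, 3, 5, 9, 15, 45; 45 is odd.

m = 45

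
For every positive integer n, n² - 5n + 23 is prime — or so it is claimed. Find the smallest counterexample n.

Check each positive integer n in order until n² - 5n + 23 is not prime.
The first 18 eligible values, up to n = 18, all satisfy the conclusion.
n = 19: n² - 5n + 23 = 289 = 17 × 17, composite.
So n = 19 is the smallest counterexample.

n = 19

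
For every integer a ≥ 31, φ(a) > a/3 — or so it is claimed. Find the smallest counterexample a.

a = 36

We need the least integer a ≥ 31 for which the claim fails.
a = 31: φ(31) = 30 and 31/3 = 31/3, so φ(31) > 31/3.
a = 32: φ(32) = 16 and 32/3 = 32/3, so φ(32) > 32/3.
a = 33: φ(33) = 20 and 33/3 = 11, so φ(33) > 33/3.
a = 34: φ(34) = 16 and 34/3 = 34/3, so φ(34) > 34/3.
a = 35: φ(35) = 24 and 35/3 = 35/3, so φ(35) > 35/3.
a = 36: φ(36) = 12 and 36/3 = 12, so φ(36) ≤ 36/3.
Hence a = 36 is a counterexample.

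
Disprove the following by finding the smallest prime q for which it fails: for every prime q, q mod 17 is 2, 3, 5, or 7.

We need the least prime q for which the claim fails.
q = 2: 2 mod 17 = 2.
q = 3: 3 mod 17 = 3.
q = 5: 5 mod 17 = 5.
q = 7: 7 mod 17 = 7.
q = 11: 11 mod 17 = 11 — not in {2, 3, 5, 7}.

q = 11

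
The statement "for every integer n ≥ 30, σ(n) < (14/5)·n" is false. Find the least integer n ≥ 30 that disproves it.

n = 60

We need the least integer n ≥ 30 for which the claim fails.
For n = 30, 31, 32, 33, …, 57, 58, 59 the conclusion holds.
n = 60: σ(60) = 168; 168 ≥ 168.
Hence n = 60 is a counterexample.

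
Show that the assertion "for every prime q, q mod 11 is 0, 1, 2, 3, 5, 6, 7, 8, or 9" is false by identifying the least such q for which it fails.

The first 11 eligible values, up to q = 31, all satisfy the conclusion.
q = 37: 37 mod 11 = 4 — not in {0, 1, 2, 3, 5, 6, 7, 8, 9}.

q = 37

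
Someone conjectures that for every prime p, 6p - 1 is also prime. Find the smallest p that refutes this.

The first 4 eligible values, up to p = 7, all satisfy the conclusion.
p = 11: 6p - 1 = 65 = 5 × 13, not prime.

p = 11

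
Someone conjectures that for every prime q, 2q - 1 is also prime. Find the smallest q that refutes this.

A counterexample is any prime q such that 2q - 1 is not prime; we check each in order.
For q = 2, 3 the conclusion holds.
q = 5: 2q - 1 = 9 = 3 × 3, not prime.

q = 5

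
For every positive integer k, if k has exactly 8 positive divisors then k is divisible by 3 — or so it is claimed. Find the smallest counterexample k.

Check each positive integer k in order until k has exactly 8 positive divisors but k is not divisible by 3.
k = 24: τ(24) = 8; 24 mod 3 = 0.
k = 30: τ(30) = 8; 30 mod 3 = 0.
k = 40: τ(40) = 8; 40 mod 3 = 1.

k = 40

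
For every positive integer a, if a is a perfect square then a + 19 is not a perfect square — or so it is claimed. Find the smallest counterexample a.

We need the least positive integer a for which a is a perfect square but a + 19 is a perfect square.
a = 1: 1 + 19 = 20, not a perfect square.
a = 4: 4 + 19 = 23, not a perfect square.
a = 9: 9 + 19 = 28, not a perfect square.
a = 16: 16 + 19 = 35, not a perfect square.
a = 25: 25 + 19 = 44, not a perfect square.
a = 36: 36 + 19 = 55, not a perfect square.
a = 49: 49 + 19 = 68, not a perfect square.
a = 64: 64 + 19 = 83, not a perfect square.
a = 81: 81 = 9² and 81 + 19 = 100 = 10².

a = 81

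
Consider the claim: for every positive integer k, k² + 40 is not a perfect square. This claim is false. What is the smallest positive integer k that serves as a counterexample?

k = 3

A counterexample is any positive integer k such that k² + 40 is a perfect square; we check each in order.
k = 1: 1² + 40 = 41, not a perfect square.
k = 2: 2² + 40 = 44, not a perfect square.
k = 3: 3² + 40 = 49 = 7², a perfect square.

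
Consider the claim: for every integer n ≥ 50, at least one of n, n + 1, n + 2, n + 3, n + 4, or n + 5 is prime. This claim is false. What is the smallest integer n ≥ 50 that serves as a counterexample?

For n = 50, 51, 52, 53, …, 87, 88, 89 the conclusion holds.
n = 90: 90 = 2 × 45; 91 = 7 × 13; 92 = 2 × 46; 93 = 3 × 31; 94 = 2 × 47; 95 = 5 × 19 — all composite.

n = 90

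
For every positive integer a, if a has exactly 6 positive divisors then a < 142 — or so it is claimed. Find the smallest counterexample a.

a = 147

Check each positive integer a in order until a has exactly 6 positive divisors but the claim fails.
For a = 12, 18, 20, 28, …, 116, 117, 124 the conclusion holds.
a = 147: τ(147) = 6; 147 ≥ 142.
Thus a = 147 disproves the claim, and no smaller a works.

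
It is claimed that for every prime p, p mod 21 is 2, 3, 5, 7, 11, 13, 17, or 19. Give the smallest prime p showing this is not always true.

p = 29

Check each prime p in order until the claim fails.
The first 9 eligible values, up to p = 23, all satisfy the conclusion.
p = 29: 29 mod 21 = 8 — not in {2, 3, 5, 7, 11, 13, 17, 19}.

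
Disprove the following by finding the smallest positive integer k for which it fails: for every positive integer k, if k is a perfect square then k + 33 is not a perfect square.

k = 16

We need the least positive integer k for which k is a perfect square but k + 33 is a perfect square.
k = 1: 1 + 33 = 34, not a perfect square.
k = 4: 4 + 33 = 37, not a perfect square.
k = 9: 9 + 33 = 42, not a perfect square.
k = 16: 16 = 4² and 16 + 33 = 49 = 7².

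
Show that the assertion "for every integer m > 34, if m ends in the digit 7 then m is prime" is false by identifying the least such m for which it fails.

m = 57

Check each integer m > 34 in order until m ends in the digit 7 but m is not prime.
m = 37: 37 ends in 7 and is prime.
m = 47: 47 ends in 7 and is prime.
m = 57: 57 ends in 7; 57 = 3 × 19, composite.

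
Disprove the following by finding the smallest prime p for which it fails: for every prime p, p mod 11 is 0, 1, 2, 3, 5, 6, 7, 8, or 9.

p = 37

Check each prime p in order until the claim fails.
For p = 2, 3, 5, 7, …, 23, 29, 31 the conclusion holds.
p = 37: 37 mod 11 = 4 — not in {0, 1, 2, 3, 5, 6, 7, 8, 9}.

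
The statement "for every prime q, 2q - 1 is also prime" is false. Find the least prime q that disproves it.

q = 5

A counterexample is any prime q such that 2q - 1 is not prime; we check each in order.
For q = 2, 3 the conclusion holds.
q = 5: 2q - 1 = 9 = 3 × 3, not prime.
So q = 5 is the smallest counterexample.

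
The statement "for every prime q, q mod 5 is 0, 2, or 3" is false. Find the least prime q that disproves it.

q = 2: 2 mod 5 = 2.
q = 3: 3 mod 5 = 3.
q = 5: 5 mod 5 = 0.
q = 7: 7 mod 5 = 2.
q = 11: 11 mod 5 = 1 — not in {0, 2, 3}.
Thus q = 11 disproves the claim, and no smaller q works.

q = 11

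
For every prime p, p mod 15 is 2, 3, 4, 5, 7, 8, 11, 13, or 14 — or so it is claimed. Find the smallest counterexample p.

p = 31

Check each prime p in order until the claim fails.
For p = 2, 3, 5, 7, 11, 13, 17, 19, 23, 29 the conclusion holds.
p = 31: 31 mod 15 = 1 — not in {2, 3, 4, 5, 7, 8, 11, 13, 14}.
So p = 31 is the smallest counterexample.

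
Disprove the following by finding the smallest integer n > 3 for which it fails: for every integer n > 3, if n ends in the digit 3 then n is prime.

n = 33

A counterexample is any integer n > 3 such that n ends in the digit 3 but n is not prime; we check each in order.
n = 13: 13 ends in 3 and is prime.
n = 23: 23 ends in 3 and is prime.
n = 33: 33 ends in 3; 33 = 3 × 11, composite.
So n = 33 is the smallest counterexample.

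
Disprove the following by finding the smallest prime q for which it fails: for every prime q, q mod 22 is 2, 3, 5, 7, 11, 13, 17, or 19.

The first 8 eligible values, up to q = 19, all satisfy the conclusion.
q = 23: 23 mod 22 = 1 — not in {2, 3, 5, 7, 11, 13, 17, 19}.
Hence q = 23 is a counterexample.

q = 23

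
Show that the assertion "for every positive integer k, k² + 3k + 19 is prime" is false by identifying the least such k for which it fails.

k = 15

We need the least positive integer k for which k² + 3k + 19 is not prime.
The first 14 eligible values, up to k = 14, all satisfy the conclusion.
k = 15: k² + 3k + 19 = 289 = 17 × 17, composite.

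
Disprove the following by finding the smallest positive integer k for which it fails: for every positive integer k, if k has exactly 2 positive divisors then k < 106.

k = 107

We need the least positive integer k for which k has exactly 2 positive divisors but the claim fails.
For k = 2, 3, 5, 7, …, 97, 101, 103 the conclusion holds.
k = 107: τ(107) = 2; 107 ≥ 106.
Thus k = 107 disproves the claim, and no smaller k works.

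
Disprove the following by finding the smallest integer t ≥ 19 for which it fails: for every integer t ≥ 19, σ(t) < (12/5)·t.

A counterexample is any integer t ≥ 19 such that the claim fails; we check each in order.
t = 19: σ(19) = 20; 20 < 228/5.
t = 20: σ(20) = 42; 42 < 48.
t = 21: σ(21) = 32; 32 < 252/5.
t = 22: σ(22) = 36; 36 < 264/5.
t = 23: σ(23) = 24; 24 < 276/5.
t = 24: σ(24) = 60; 60 ≥ 288/5.

t = 24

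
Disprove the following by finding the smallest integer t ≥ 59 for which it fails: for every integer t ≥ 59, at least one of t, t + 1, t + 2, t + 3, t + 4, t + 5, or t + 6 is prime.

t = 90

We need the least integer t ≥ 59 for which t, t + 1, t + 2, t + 3, t + 4, t + 5, t + 6 are all composite.
For t = 59, 60, 61, 62, …, 87, 88, 89 the conclusion holds.
t = 90: 90 = 2 × 45; 91 = 7 × 13; 92 = 2 × 46; 93 = 3 × 31; 94 = 2 × 47; 95 = 5 × 19; 96 = 2 × 48 — all composite.
So t = 90 is the smallest counterexample.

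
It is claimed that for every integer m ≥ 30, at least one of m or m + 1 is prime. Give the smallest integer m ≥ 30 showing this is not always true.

m = 32

m = 30: 31 is prime.
m = 31: 31 is prime.
m = 32: 32 = 2 × 16; 33 = 3 × 11 — both composite.
So m = 32 is the smallest counterexample.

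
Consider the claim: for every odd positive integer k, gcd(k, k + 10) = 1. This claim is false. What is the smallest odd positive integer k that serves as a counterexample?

For k = 1, 3 the conclusion holds.
k = 5: gcd(5, 15) = 5.

k = 5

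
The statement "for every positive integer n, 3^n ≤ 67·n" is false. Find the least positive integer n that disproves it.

n = 6

We need the least positive integer n for which 3^n > 67·n.
The first 5 eligible values, up to n = 5, all satisfy the conclusion.
n = 6: 3^n = 729 and 67·n = 402, so 729 > 402.
Hence n = 6 is a counterexample.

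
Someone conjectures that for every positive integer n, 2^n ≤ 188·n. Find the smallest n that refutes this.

Check each positive integer n in order until 2^n > 188·n.
The first 11 eligible values, up to n = 11, all satisfy the conclusion.
n = 12: 2^n = 4096 and 188·n = 2256, so 4096 > 2256.
Thus n = 12 disproves the claim, and no smaller n works.

n = 12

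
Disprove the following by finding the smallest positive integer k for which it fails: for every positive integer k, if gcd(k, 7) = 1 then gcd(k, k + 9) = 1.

k = 3

Check each positive integer k in order until gcd(k, 7) = 1 but gcd(k, k + 9) > 1.
k = 1: gcd(1, 10) = 1.
k = 2: gcd(2, 11) = 1.
k = 3: gcd(3, 12) = 3.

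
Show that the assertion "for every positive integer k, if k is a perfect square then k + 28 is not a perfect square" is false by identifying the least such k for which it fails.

We need the least positive integer k for which k is a perfect square but k + 28 is a perfect square.
k = 1: 1 + 28 = 29, not a perfect square.
k = 4: 4 + 28 = 32, not a perfect square.
k = 9: 9 + 28 = 37, not a perfect square.
k = 16: 16 + 28 = 44, not a perfect square.
k = 25: 25 + 28 = 53, not a perfect square.
k = 36: 36 = 6² and 36 + 28 = 64 = 8².
So k = 36 is the smallest counterexample.

k = 36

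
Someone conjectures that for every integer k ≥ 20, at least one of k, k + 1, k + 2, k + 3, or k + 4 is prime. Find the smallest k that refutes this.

k = 24

A counterexample is any integer k ≥ 20 such that k, k + 1, k + 2, k + 3, k + 4 are all composite; we check each in order.
The first 4 eligible values, up to k = 23, all satisfy the conclusion.
k = 24: 24 = 2 × 12; 25 = 5 × 5; 26 = 2 × 13; 27 = 3 × 9; 28 = 2 × 14 — all composite.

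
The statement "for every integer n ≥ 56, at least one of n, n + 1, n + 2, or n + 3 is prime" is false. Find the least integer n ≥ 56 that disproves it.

n = 62

The first 6 eligible values, up to n = 61, all satisfy the conclusion.
n = 62: 62 = 2 × 31; 63 = 3 × 21; 64 = 2 × 32; 65 = 5 × 13 — all composite.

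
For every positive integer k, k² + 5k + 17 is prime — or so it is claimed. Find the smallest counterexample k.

k = 8

Check each positive integer k in order until k² + 5k + 17 is not prime.
For k = 1, 2, 3, 4, 5, 6, 7 the conclusion holds.
k = 8: k² + 5k + 17 = 121 = 11 × 11, composite.
Thus k = 8 disproves the claim, and no smaller k works.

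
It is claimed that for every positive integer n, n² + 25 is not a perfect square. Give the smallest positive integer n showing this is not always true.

n = 12

We need the least positive integer n for which n² + 25 is a perfect square.
For n = 1, 2, 3, 4, …, 9, 10, 11 the conclusion holds.
n = 12: 12² + 25 = 169 = 13², a perfect square.
Thus n = 12 disproves the claim, and no smaller n works.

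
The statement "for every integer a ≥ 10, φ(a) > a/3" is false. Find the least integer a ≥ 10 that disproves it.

a = 12

A counterexample is any integer a ≥ 10 such that the claim fails; we check each in order.
For a = 10, 11 the conclusion holds.
a = 12: φ(12) = 4 and 12/3 = 4, so φ(12) ≤ 12/3.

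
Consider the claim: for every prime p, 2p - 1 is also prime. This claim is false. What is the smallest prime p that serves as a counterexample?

p = 5

Check each prime p in order until 2p - 1 is not prime.
For p = 2, 3 the conclusion holds.
p = 5: 2p - 1 = 9 = 3 × 3, not prime.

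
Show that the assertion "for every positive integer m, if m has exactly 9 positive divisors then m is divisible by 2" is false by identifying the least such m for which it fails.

m = 225

A counterexample is any positive integer m such that m has exactly 9 positive divisors but m is not divisible by 2; we check each in order.
m = 36: τ(36) = 9; 36 mod 2 = 0.
m = 100: τ(100) = 9; 100 mod 2 = 0.
m = 196: τ(196) = 9; 196 mod 2 = 0.
m = 225: τ(225) = 9; 225 mod 2 = 1.
Thus m = 225 disproves the claim, and no smaller m works.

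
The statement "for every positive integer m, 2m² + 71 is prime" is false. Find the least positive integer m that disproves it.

m = 5

The first 4 eligible values, up to m = 4, all satisfy the conclusion.
m = 5: 2m² + 71 = 121 = 11 × 11, composite.
Hence m = 5 is a counterexample.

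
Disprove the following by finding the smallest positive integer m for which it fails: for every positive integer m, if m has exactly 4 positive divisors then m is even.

A counterexample is any positive integer m such that m has exactly 4 positive divisors but m is odd; we check each in order.
The first 4 eligible values, up to m = 14, all satisfy the conclusion.
m = 15: divisors of 15: 1, 3, 5, 15; 15 is odd.
Hence m = 15 is a counterexample.

m = 15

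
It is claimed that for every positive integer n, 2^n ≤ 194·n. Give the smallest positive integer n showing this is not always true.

n = 12

A counterexample is any positive integer n such that 2^n > 194·n; we check each in order.
For n = 1, 2, 3, 4, …, 9, 10, 11 the conclusion holds.
n = 12: 2^n = 4096 and 194·n = 2328, so 4096 > 2328.
Hence n = 12 is a counterexample.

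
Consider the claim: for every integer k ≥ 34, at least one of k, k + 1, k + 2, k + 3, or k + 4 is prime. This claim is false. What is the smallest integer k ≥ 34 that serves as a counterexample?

k = 48

A counterexample is any integer k ≥ 34 such that k, k + 1, k + 2, k + 3, k + 4 are all composite; we check each in order.
For k = 34, 35, 36, 37, …, 45, 46, 47 the conclusion holds.
k = 48: 48 = 2 × 24; 49 = 7 × 7; 50 = 2 × 25; 51 = 3 × 17; 52 = 2 × 26 — all composite.
Thus k = 48 disproves the claim, and no smaller k works.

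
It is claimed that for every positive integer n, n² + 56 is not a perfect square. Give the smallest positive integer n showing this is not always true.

A counterexample is any positive integer n such that n² + 56 is a perfect square; we check each in order.
The first 4 eligible values, up to n = 4, all satisfy the conclusion.
n = 5: 5² + 56 = 81 = 9², a perfect square.

n = 5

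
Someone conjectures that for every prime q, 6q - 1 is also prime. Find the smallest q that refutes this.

q = 11

A counterexample is any prime q such that 6q - 1 is not prime; we check each in order.
For q = 2, 3, 5, 7 the conclusion holds.
q = 11: 6q - 1 = 65 = 5 × 13, not prime.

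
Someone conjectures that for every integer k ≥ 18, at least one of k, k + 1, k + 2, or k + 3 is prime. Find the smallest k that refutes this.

k = 24

The first 6 eligible values, up to k = 23, all satisfy the conclusion.
k = 24: 24 = 2 × 12; 25 = 5 × 5; 26 = 2 × 13; 27 = 3 × 9 — all composite.
So k = 24 is the smallest counterexample.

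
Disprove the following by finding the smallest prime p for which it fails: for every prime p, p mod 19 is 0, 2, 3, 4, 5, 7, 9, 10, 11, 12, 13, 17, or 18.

p = 53

For p = 2, 3, 5, 7, …, 41, 43, 47 the conclusion holds.
p = 53: 53 mod 19 = 15 — not in {0, 2, 3, 4, 5, 7, 9, 10, 11, 12, 13, 17, 18}.
Thus p = 53 disproves the claim, and no smaller p works.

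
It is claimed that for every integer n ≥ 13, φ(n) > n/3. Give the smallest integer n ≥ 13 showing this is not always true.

n = 18

The first 5 eligible values, up to n = 17, all satisfy the conclusion.
n = 18: φ(18) = 6 and 18/3 = 6, so φ(18) ≤ 18/3.
So n = 18 is the smallest counterexample.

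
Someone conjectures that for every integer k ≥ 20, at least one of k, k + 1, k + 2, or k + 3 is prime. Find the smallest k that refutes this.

A counterexample is any integer k ≥ 20 such that k, k + 1, k + 2, k + 3 are all composite; we check each in order.
The first 4 eligible values, up to k = 23, all satisfy the conclusion.
k = 24: 24 = 2 × 12; 25 = 5 × 5; 26 = 2 × 13; 27 = 3 × 9 — all composite.
So k = 24 is the smallest counterexample.

k = 24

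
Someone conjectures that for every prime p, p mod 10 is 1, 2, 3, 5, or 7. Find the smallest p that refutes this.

p = 19

p = 2: 2 mod 10 = 2.
p = 3: 3 mod 10 = 3.
p = 5: 5 mod 10 = 5.
p = 7: 7 mod 10 = 7.
p = 11: 11 mod 10 = 1.
p = 13: 13 mod 10 = 3.
p = 17: 17 mod 10 = 7.
p = 19: 19 mod 10 = 9 — not in {1, 2, 3, 5, 7}.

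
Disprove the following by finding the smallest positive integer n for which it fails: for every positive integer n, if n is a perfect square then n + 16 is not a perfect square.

n = 1: 1 + 16 = 17, not a perfect square.
n = 4: 4 + 16 = 20, not a perfect square.
n = 9: 9 = 3² and 9 + 16 = 25 = 5².

n = 9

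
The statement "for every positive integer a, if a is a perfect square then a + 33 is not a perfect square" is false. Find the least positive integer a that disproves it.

For a = 1, 4, 9 the conclusion holds.
a = 16: 16 = 4² and 16 + 33 = 49 = 7².
So a = 16 is the smallest counterexample.

a = 16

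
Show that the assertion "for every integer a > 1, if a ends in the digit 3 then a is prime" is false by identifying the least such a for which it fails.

a = 33

We need the least integer a > 1 for which a ends in the digit 3 but a is not prime.
For a = 3, 13, 23 the conclusion holds.
a = 33: 33 ends in 3; 33 = 3 × 11, composite.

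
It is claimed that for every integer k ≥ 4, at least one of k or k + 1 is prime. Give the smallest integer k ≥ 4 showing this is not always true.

k = 8

The first 4 eligible values, up to k = 7, all satisfy the conclusion.
k = 8: 8 = 2 × 4; 9 = 3 × 3 — both composite.
Thus k = 8 disproves the claim, and no smaller k works.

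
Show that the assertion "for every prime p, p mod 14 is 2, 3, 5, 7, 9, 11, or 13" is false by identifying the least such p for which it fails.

p = 29

For p = 2, 3, 5, 7, 11, 13, 17, 19, 23 the conclusion holds.
p = 29: 29 mod 14 = 1 — not in {2, 3, 5, 7, 9, 11, 13}.
Thus p = 29 disproves the claim, and no smaller p works.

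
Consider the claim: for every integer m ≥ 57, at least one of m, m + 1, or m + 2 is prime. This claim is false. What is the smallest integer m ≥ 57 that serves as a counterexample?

m = 62

m = 57: 59 is prime.
m = 58: 59 is prime.
m = 59: 59 is prime.
m = 60: 61 is prime.
m = 61: 61 is prime.
m = 62: 62 = 2 × 31; 63 = 3 × 21; 64 = 2 × 32 — all composite.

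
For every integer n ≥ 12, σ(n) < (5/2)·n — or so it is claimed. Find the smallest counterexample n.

n = 24

A counterexample is any integer n ≥ 12 such that the claim fails; we check each in order.
The first 12 eligible values, up to n = 23, all satisfy the conclusion.
n = 24: σ(24) = 60; 60 ≥ 60.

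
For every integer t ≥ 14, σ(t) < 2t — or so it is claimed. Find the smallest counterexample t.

Check each integer t ≥ 14 in order until the claim fails.
The first 4 eligible values, up to t = 17, all satisfy the conclusion.
t = 18: σ(18) = 39; 39 ≥ 36.
Thus t = 18 disproves the claim, and no smaller t works.

t = 18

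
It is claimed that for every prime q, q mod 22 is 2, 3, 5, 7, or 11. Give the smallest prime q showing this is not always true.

For q = 2, 3, 5, 7, 11 the conclusion holds.
q = 13: 13 mod 22 = 13 — not in {2, 3, 5, 7, 11}.
Thus q = 13 disproves the claim, and no smaller q works.

q = 13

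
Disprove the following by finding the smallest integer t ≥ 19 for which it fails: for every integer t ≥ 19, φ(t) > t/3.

A counterexample is any integer t ≥ 19 such that the claim fails; we check each in order.
The first 5 eligible values, up to t = 23, all satisfy the conclusion.
t = 24: φ(24) = 8 and 24/3 = 8, so φ(24) ≤ 24/3.
So t = 24 is the smallest counterexample.

t = 24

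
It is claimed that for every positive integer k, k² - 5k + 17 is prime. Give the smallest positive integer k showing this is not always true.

k = 13

A counterexample is any positive integer k such that k² - 5k + 17 is not prime; we check each in order.
For k = 1, 2, 3, 4, …, 10, 11, 12 the conclusion holds.
k = 13: k² - 5k + 17 = 121 = 11 × 11, composite.
Thus k = 13 disproves the claim, and no smaller k works.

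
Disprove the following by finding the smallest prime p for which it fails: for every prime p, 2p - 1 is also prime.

p = 5

p = 2: 2p - 1 = 3, prime.
p = 3: 2p - 1 = 5, prime.
p = 5: 2p - 1 = 9 = 3 × 3, not prime.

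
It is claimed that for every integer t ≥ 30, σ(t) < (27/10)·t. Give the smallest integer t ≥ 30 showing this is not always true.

t = 60

We need the least integer t ≥ 30 for which the claim fails.
For t = 30, 31, 32, 33, …, 57, 58, 59 the conclusion holds.
t = 60: σ(60) = 168; 168 ≥ 162.
So t = 60 is the smallest counterexample.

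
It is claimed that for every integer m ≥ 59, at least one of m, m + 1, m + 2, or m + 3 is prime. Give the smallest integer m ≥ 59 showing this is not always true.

m = 62

We need the least integer m ≥ 59 for which m, m + 1, m + 2, m + 3 are all composite.
m = 59: 59 is prime.
m = 60: 61 is prime.
m = 61: 61 is prime.
m = 62: 62 = 2 × 31; 63 = 3 × 21; 64 = 2 × 32; 65 = 5 × 13 — all composite.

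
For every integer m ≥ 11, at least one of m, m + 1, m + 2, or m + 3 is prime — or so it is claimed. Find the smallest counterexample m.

m = 24

For m = 11, 12, 13, 14, …, 21, 22, 23 the conclusion holds.
m = 24: 24 = 2 × 12; 25 = 5 × 5; 26 = 2 × 13; 27 = 3 × 9 — all composite.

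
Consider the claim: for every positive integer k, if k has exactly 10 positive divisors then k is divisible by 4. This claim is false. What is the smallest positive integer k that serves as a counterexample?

k = 48: τ(48) = 10; 48 mod 4 = 0.
k = 80: τ(80) = 10; 80 mod 4 = 0.
k = 112: τ(112) = 10; 112 mod 4 = 0.
k = 162: τ(162) = 10; 162 mod 4 = 2.

k = 162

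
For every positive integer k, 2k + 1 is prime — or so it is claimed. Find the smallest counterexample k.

For k = 1, 2, 3 the conclusion holds.
k = 4: 2k + 1 = 9 = 3 × 3, composite.

k = 4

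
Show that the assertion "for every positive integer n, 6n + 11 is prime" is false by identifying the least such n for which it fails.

n = 4

Check each positive integer n in order until 6n + 11 is not prime.
For n = 1, 2, 3 the conclusion holds.
n = 4: 6n + 11 = 35 = 5 × 7, composite.
Hence n = 4 is a counterexample.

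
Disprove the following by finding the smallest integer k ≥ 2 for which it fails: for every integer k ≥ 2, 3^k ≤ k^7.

k = 19

The first 17 eligible values, up to k = 18, all satisfy the conclusion.
k = 19: 3^k = 1162261467 and k^7 = 893871739, so 1162261467 > 893871739.
Thus k = 19 disproves the claim, and no smaller k works.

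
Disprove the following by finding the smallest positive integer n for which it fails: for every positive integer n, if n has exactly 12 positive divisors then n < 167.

For n = 60, 72, 84, 90, …, 150, 156, 160 the conclusion holds.
n = 198: τ(198) = 12; 198 ≥ 167.
Thus n = 198 disproves the claim, and no smaller n works.

n = 198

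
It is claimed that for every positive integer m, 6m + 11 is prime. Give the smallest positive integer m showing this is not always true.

Check each positive integer m in order until 6m + 11 is not prime.
m = 1: 6m + 11 = 17, prime.
m = 2: 6m + 11 = 23, prime.
m = 3: 6m + 11 = 29, prime.
m = 4: 6m + 11 = 35 = 5 × 7, composite.
Thus m = 4 disproves the claim, and no smaller m works.

m = 4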